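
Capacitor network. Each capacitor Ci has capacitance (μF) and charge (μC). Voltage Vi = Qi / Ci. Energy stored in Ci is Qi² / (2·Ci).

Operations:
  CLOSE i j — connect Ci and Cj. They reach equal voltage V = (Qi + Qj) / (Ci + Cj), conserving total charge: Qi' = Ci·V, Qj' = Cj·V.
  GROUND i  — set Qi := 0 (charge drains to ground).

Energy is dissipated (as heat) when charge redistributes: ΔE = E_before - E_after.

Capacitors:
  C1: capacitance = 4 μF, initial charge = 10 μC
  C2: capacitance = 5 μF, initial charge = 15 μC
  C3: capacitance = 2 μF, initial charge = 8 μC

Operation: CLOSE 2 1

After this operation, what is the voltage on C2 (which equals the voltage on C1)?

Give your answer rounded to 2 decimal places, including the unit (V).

Initial: C1(4μF, Q=10μC, V=2.50V), C2(5μF, Q=15μC, V=3.00V), C3(2μF, Q=8μC, V=4.00V)
Op 1: CLOSE 2-1: Q_total=25.00, C_total=9.00, V=2.78; Q2=13.89, Q1=11.11; dissipated=0.278

Answer: 2.78 V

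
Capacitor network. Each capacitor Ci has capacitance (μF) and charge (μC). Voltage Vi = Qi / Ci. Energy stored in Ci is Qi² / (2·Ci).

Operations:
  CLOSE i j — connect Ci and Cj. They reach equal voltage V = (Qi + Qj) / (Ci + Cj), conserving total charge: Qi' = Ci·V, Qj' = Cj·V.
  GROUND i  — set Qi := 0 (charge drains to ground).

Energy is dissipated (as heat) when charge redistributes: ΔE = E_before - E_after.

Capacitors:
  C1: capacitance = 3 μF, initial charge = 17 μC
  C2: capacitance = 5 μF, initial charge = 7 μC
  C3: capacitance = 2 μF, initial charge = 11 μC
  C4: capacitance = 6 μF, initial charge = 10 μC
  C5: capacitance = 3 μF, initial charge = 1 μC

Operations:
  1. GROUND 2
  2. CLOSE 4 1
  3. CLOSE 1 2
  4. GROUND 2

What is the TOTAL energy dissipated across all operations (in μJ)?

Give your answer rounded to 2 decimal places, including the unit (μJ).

Initial: C1(3μF, Q=17μC, V=5.67V), C2(5μF, Q=7μC, V=1.40V), C3(2μF, Q=11μC, V=5.50V), C4(6μF, Q=10μC, V=1.67V), C5(3μF, Q=1μC, V=0.33V)
Op 1: GROUND 2: Q2=0; energy lost=4.900
Op 2: CLOSE 4-1: Q_total=27.00, C_total=9.00, V=3.00; Q4=18.00, Q1=9.00; dissipated=16.000
Op 3: CLOSE 1-2: Q_total=9.00, C_total=8.00, V=1.12; Q1=3.38, Q2=5.62; dissipated=8.438
Op 4: GROUND 2: Q2=0; energy lost=3.164
Total dissipated: 32.502 μJ

Answer: 32.50 μJ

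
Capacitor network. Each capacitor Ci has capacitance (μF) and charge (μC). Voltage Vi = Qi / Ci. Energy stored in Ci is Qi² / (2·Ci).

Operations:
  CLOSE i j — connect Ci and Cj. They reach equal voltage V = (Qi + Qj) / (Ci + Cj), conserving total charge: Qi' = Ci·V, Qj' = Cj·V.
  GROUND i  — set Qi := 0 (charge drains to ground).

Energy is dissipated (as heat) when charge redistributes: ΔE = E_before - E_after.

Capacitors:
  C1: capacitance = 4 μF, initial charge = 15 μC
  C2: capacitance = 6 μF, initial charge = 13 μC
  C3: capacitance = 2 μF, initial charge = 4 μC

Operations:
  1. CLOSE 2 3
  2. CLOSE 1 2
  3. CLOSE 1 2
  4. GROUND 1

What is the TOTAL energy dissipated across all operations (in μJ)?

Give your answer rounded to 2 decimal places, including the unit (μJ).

Initial: C1(4μF, Q=15μC, V=3.75V), C2(6μF, Q=13μC, V=2.17V), C3(2μF, Q=4μC, V=2.00V)
Op 1: CLOSE 2-3: Q_total=17.00, C_total=8.00, V=2.12; Q2=12.75, Q3=4.25; dissipated=0.021
Op 2: CLOSE 1-2: Q_total=27.75, C_total=10.00, V=2.77; Q1=11.10, Q2=16.65; dissipated=3.169
Op 3: CLOSE 1-2: Q_total=27.75, C_total=10.00, V=2.77; Q1=11.10, Q2=16.65; dissipated=0.000
Op 4: GROUND 1: Q1=0; energy lost=15.401
Total dissipated: 18.591 μJ

Answer: 18.59 μJ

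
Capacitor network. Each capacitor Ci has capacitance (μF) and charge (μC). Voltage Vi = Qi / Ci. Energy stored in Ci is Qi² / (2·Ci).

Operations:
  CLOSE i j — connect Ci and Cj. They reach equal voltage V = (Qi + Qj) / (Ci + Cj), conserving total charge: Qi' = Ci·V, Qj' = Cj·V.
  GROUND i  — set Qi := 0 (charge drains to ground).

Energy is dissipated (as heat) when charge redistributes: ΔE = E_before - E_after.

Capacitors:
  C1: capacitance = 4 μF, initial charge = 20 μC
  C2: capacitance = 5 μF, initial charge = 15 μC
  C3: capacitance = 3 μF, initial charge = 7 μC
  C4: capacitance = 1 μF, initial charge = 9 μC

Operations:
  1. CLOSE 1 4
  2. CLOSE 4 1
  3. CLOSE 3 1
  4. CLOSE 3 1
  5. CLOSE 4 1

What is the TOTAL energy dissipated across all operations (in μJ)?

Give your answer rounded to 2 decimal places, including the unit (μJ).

Initial: C1(4μF, Q=20μC, V=5.00V), C2(5μF, Q=15μC, V=3.00V), C3(3μF, Q=7μC, V=2.33V), C4(1μF, Q=9μC, V=9.00V)
Op 1: CLOSE 1-4: Q_total=29.00, C_total=5.00, V=5.80; Q1=23.20, Q4=5.80; dissipated=6.400
Op 2: CLOSE 4-1: Q_total=29.00, C_total=5.00, V=5.80; Q4=5.80, Q1=23.20; dissipated=0.000
Op 3: CLOSE 3-1: Q_total=30.20, C_total=7.00, V=4.31; Q3=12.94, Q1=17.26; dissipated=10.301
Op 4: CLOSE 3-1: Q_total=30.20, C_total=7.00, V=4.31; Q3=12.94, Q1=17.26; dissipated=0.000
Op 5: CLOSE 4-1: Q_total=23.06, C_total=5.00, V=4.61; Q4=4.61, Q1=18.45; dissipated=0.883
Total dissipated: 17.584 μJ

Answer: 17.58 μJ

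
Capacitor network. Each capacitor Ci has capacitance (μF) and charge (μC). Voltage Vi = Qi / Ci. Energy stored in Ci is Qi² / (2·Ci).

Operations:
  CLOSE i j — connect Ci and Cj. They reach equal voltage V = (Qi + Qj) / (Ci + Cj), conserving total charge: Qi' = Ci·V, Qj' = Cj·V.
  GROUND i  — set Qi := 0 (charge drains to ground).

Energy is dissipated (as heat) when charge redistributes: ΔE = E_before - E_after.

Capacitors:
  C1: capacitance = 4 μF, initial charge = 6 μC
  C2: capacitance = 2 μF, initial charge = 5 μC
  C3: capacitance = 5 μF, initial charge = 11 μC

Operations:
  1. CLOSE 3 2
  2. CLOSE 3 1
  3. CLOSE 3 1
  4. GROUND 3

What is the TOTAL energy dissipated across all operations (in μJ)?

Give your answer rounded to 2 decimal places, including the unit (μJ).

Answer: 10.13 μJ

Derivation:
Initial: C1(4μF, Q=6μC, V=1.50V), C2(2μF, Q=5μC, V=2.50V), C3(5μF, Q=11μC, V=2.20V)
Op 1: CLOSE 3-2: Q_total=16.00, C_total=7.00, V=2.29; Q3=11.43, Q2=4.57; dissipated=0.064
Op 2: CLOSE 3-1: Q_total=17.43, C_total=9.00, V=1.94; Q3=9.68, Q1=7.75; dissipated=0.686
Op 3: CLOSE 3-1: Q_total=17.43, C_total=9.00, V=1.94; Q3=9.68, Q1=7.75; dissipated=0.000
Op 4: GROUND 3: Q3=0; energy lost=9.375
Total dissipated: 10.125 μJ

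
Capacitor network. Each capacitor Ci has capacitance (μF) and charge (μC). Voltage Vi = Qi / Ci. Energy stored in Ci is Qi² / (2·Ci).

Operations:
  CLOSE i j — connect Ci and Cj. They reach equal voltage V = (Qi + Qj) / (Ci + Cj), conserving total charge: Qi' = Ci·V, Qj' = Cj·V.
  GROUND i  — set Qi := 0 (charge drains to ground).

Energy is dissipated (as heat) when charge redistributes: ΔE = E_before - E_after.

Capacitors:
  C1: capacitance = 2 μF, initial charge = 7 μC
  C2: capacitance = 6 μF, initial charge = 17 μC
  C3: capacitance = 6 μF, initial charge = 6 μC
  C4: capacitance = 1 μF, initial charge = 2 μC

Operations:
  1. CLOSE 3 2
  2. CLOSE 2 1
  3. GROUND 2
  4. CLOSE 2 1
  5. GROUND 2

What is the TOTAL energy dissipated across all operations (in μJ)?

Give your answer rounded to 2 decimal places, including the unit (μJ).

Answer: 27.98 μJ

Derivation:
Initial: C1(2μF, Q=7μC, V=3.50V), C2(6μF, Q=17μC, V=2.83V), C3(6μF, Q=6μC, V=1.00V), C4(1μF, Q=2μC, V=2.00V)
Op 1: CLOSE 3-2: Q_total=23.00, C_total=12.00, V=1.92; Q3=11.50, Q2=11.50; dissipated=5.042
Op 2: CLOSE 2-1: Q_total=18.50, C_total=8.00, V=2.31; Q2=13.88, Q1=4.62; dissipated=1.880
Op 3: GROUND 2: Q2=0; energy lost=16.043
Op 4: CLOSE 2-1: Q_total=4.62, C_total=8.00, V=0.58; Q2=3.47, Q1=1.16; dissipated=4.011
Op 5: GROUND 2: Q2=0; energy lost=1.003
Total dissipated: 27.978 μJ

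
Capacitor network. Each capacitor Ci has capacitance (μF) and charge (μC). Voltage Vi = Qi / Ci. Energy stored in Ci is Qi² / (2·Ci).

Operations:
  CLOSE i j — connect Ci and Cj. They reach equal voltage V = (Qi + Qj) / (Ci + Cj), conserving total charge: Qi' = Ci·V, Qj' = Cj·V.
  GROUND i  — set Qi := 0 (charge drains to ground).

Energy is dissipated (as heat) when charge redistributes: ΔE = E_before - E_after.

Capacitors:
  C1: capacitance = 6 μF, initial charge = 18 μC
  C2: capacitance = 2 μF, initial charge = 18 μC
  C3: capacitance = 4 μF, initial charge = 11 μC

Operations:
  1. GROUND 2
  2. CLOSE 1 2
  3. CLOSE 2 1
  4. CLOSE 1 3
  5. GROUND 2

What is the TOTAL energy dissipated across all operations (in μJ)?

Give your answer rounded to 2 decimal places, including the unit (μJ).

Answer: 93.11 μJ

Derivation:
Initial: C1(6μF, Q=18μC, V=3.00V), C2(2μF, Q=18μC, V=9.00V), C3(4μF, Q=11μC, V=2.75V)
Op 1: GROUND 2: Q2=0; energy lost=81.000
Op 2: CLOSE 1-2: Q_total=18.00, C_total=8.00, V=2.25; Q1=13.50, Q2=4.50; dissipated=6.750
Op 3: CLOSE 2-1: Q_total=18.00, C_total=8.00, V=2.25; Q2=4.50, Q1=13.50; dissipated=0.000
Op 4: CLOSE 1-3: Q_total=24.50, C_total=10.00, V=2.45; Q1=14.70, Q3=9.80; dissipated=0.300
Op 5: GROUND 2: Q2=0; energy lost=5.062
Total dissipated: 93.112 μJ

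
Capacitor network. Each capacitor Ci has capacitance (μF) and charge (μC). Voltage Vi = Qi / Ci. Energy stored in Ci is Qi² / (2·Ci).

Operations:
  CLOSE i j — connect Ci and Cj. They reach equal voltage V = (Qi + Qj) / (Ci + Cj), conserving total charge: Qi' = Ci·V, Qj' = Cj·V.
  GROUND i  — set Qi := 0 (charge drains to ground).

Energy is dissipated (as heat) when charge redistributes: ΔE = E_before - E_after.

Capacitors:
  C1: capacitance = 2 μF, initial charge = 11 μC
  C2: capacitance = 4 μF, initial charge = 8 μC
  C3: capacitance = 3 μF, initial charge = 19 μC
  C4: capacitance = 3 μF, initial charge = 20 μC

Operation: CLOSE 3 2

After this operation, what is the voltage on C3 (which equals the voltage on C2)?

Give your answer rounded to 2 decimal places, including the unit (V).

Answer: 3.86 V

Derivation:
Initial: C1(2μF, Q=11μC, V=5.50V), C2(4μF, Q=8μC, V=2.00V), C3(3μF, Q=19μC, V=6.33V), C4(3μF, Q=20μC, V=6.67V)
Op 1: CLOSE 3-2: Q_total=27.00, C_total=7.00, V=3.86; Q3=11.57, Q2=15.43; dissipated=16.095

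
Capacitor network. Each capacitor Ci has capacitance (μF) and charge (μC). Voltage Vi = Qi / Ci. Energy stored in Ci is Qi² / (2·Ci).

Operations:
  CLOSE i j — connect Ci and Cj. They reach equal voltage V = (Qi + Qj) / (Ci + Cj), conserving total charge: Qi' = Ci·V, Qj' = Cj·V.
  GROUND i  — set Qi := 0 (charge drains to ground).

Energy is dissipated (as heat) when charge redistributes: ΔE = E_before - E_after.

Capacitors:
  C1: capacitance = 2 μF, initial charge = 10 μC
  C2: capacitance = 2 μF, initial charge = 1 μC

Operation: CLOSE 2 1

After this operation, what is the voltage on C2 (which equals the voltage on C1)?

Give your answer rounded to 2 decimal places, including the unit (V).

Initial: C1(2μF, Q=10μC, V=5.00V), C2(2μF, Q=1μC, V=0.50V)
Op 1: CLOSE 2-1: Q_total=11.00, C_total=4.00, V=2.75; Q2=5.50, Q1=5.50; dissipated=10.125

Answer: 2.75 V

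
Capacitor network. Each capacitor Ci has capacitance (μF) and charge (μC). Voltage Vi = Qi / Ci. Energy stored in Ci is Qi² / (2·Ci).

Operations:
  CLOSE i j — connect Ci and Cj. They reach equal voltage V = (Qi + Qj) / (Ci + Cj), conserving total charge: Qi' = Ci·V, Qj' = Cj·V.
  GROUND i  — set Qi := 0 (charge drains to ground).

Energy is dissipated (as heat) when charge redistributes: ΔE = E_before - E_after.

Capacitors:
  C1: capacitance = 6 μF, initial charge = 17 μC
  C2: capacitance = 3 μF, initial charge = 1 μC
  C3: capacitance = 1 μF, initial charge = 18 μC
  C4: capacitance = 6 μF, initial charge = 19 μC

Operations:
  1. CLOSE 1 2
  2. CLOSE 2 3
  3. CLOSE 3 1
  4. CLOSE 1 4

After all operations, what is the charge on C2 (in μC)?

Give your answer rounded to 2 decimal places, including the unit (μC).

Initial: C1(6μF, Q=17μC, V=2.83V), C2(3μF, Q=1μC, V=0.33V), C3(1μF, Q=18μC, V=18.00V), C4(6μF, Q=19μC, V=3.17V)
Op 1: CLOSE 1-2: Q_total=18.00, C_total=9.00, V=2.00; Q1=12.00, Q2=6.00; dissipated=6.250
Op 2: CLOSE 2-3: Q_total=24.00, C_total=4.00, V=6.00; Q2=18.00, Q3=6.00; dissipated=96.000
Op 3: CLOSE 3-1: Q_total=18.00, C_total=7.00, V=2.57; Q3=2.57, Q1=15.43; dissipated=6.857
Op 4: CLOSE 1-4: Q_total=34.43, C_total=12.00, V=2.87; Q1=17.21, Q4=17.21; dissipated=0.531
Final charges: Q1=17.21, Q2=18.00, Q3=2.57, Q4=17.21

Answer: 18.00 μC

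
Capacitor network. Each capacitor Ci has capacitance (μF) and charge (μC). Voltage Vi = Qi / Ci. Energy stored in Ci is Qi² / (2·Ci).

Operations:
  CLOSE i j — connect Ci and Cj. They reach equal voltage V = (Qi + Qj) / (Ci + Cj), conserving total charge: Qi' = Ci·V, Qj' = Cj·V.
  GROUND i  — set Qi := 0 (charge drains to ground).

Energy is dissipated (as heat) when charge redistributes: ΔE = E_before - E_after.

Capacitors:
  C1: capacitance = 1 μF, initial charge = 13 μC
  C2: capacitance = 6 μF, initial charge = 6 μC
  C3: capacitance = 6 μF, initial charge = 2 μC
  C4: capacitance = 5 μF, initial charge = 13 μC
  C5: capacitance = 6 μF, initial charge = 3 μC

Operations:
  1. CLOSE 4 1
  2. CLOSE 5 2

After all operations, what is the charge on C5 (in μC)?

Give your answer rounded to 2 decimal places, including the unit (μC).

Initial: C1(1μF, Q=13μC, V=13.00V), C2(6μF, Q=6μC, V=1.00V), C3(6μF, Q=2μC, V=0.33V), C4(5μF, Q=13μC, V=2.60V), C5(6μF, Q=3μC, V=0.50V)
Op 1: CLOSE 4-1: Q_total=26.00, C_total=6.00, V=4.33; Q4=21.67, Q1=4.33; dissipated=45.067
Op 2: CLOSE 5-2: Q_total=9.00, C_total=12.00, V=0.75; Q5=4.50, Q2=4.50; dissipated=0.375
Final charges: Q1=4.33, Q2=4.50, Q3=2.00, Q4=21.67, Q5=4.50

Answer: 4.50 μC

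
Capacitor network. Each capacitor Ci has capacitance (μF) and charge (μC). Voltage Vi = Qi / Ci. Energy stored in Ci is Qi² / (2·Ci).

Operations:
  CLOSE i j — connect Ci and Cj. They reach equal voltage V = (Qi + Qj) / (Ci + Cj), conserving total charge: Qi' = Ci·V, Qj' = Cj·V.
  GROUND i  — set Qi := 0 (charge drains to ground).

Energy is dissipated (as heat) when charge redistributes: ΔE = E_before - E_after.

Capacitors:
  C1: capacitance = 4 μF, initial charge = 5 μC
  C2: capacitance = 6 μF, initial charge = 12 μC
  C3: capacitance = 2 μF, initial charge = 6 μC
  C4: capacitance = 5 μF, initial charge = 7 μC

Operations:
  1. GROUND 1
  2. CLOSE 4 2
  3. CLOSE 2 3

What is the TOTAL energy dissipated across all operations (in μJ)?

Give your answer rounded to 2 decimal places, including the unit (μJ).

Initial: C1(4μF, Q=5μC, V=1.25V), C2(6μF, Q=12μC, V=2.00V), C3(2μF, Q=6μC, V=3.00V), C4(5μF, Q=7μC, V=1.40V)
Op 1: GROUND 1: Q1=0; energy lost=3.125
Op 2: CLOSE 4-2: Q_total=19.00, C_total=11.00, V=1.73; Q4=8.64, Q2=10.36; dissipated=0.491
Op 3: CLOSE 2-3: Q_total=16.36, C_total=8.00, V=2.05; Q2=12.27, Q3=4.09; dissipated=1.215
Total dissipated: 4.831 μJ

Answer: 4.83 μJ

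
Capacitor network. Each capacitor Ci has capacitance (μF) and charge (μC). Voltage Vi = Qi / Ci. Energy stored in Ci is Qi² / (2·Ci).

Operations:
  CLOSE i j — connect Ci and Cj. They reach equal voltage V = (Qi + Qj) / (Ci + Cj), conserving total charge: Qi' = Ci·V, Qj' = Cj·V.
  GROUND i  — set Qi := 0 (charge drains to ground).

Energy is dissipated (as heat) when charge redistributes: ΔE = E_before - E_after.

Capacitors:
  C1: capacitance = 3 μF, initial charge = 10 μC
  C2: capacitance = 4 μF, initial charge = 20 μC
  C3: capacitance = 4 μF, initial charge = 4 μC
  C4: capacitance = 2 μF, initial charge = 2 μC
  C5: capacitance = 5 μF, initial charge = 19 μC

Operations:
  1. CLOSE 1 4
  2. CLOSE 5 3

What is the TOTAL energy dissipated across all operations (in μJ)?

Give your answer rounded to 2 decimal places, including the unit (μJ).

Answer: 11.98 μJ

Derivation:
Initial: C1(3μF, Q=10μC, V=3.33V), C2(4μF, Q=20μC, V=5.00V), C3(4μF, Q=4μC, V=1.00V), C4(2μF, Q=2μC, V=1.00V), C5(5μF, Q=19μC, V=3.80V)
Op 1: CLOSE 1-4: Q_total=12.00, C_total=5.00, V=2.40; Q1=7.20, Q4=4.80; dissipated=3.267
Op 2: CLOSE 5-3: Q_total=23.00, C_total=9.00, V=2.56; Q5=12.78, Q3=10.22; dissipated=8.711
Total dissipated: 11.978 μJ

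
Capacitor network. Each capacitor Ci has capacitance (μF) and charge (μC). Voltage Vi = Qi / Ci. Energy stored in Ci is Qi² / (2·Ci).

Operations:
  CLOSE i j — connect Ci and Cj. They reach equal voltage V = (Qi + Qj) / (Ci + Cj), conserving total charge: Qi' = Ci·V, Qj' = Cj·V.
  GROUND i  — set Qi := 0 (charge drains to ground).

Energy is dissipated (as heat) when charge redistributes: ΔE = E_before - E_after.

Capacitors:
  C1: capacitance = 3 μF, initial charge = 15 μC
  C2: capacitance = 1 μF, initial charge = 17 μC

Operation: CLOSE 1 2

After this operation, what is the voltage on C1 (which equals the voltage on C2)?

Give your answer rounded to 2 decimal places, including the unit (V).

Initial: C1(3μF, Q=15μC, V=5.00V), C2(1μF, Q=17μC, V=17.00V)
Op 1: CLOSE 1-2: Q_total=32.00, C_total=4.00, V=8.00; Q1=24.00, Q2=8.00; dissipated=54.000

Answer: 8.00 V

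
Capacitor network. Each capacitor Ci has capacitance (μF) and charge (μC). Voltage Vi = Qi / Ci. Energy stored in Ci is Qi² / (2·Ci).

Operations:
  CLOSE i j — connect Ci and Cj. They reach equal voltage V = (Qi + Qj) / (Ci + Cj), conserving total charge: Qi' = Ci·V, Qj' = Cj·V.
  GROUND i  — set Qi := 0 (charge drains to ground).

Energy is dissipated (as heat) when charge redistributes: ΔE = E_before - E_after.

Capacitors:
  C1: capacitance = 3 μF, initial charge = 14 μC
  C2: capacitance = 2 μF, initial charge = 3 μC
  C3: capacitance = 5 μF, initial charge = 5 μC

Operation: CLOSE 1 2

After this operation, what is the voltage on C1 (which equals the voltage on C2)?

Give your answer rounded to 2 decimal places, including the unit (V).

Answer: 3.40 V

Derivation:
Initial: C1(3μF, Q=14μC, V=4.67V), C2(2μF, Q=3μC, V=1.50V), C3(5μF, Q=5μC, V=1.00V)
Op 1: CLOSE 1-2: Q_total=17.00, C_total=5.00, V=3.40; Q1=10.20, Q2=6.80; dissipated=6.017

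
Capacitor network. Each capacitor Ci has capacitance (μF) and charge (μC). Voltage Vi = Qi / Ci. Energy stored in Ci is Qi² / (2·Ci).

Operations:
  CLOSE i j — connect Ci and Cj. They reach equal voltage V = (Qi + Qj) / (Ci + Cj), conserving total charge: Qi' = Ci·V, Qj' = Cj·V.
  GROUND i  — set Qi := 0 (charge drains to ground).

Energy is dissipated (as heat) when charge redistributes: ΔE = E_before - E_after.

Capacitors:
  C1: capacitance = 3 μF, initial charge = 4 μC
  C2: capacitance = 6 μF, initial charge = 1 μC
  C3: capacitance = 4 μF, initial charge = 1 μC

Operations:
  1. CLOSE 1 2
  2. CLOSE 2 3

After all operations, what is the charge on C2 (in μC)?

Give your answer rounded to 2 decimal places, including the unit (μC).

Initial: C1(3μF, Q=4μC, V=1.33V), C2(6μF, Q=1μC, V=0.17V), C3(4μF, Q=1μC, V=0.25V)
Op 1: CLOSE 1-2: Q_total=5.00, C_total=9.00, V=0.56; Q1=1.67, Q2=3.33; dissipated=1.361
Op 2: CLOSE 2-3: Q_total=4.33, C_total=10.00, V=0.43; Q2=2.60, Q3=1.73; dissipated=0.112
Final charges: Q1=1.67, Q2=2.60, Q3=1.73

Answer: 2.60 μC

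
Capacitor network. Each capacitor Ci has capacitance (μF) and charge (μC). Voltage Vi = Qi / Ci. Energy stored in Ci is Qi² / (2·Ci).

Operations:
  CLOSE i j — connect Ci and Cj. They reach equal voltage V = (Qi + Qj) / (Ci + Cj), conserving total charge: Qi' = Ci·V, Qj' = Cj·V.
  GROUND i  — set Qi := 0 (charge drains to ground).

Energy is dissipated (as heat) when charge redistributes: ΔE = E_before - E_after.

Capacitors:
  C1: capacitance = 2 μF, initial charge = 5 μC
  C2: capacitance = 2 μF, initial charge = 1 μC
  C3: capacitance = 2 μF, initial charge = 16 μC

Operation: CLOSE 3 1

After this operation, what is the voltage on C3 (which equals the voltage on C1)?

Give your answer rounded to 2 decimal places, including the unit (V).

Initial: C1(2μF, Q=5μC, V=2.50V), C2(2μF, Q=1μC, V=0.50V), C3(2μF, Q=16μC, V=8.00V)
Op 1: CLOSE 3-1: Q_total=21.00, C_total=4.00, V=5.25; Q3=10.50, Q1=10.50; dissipated=15.125

Answer: 5.25 V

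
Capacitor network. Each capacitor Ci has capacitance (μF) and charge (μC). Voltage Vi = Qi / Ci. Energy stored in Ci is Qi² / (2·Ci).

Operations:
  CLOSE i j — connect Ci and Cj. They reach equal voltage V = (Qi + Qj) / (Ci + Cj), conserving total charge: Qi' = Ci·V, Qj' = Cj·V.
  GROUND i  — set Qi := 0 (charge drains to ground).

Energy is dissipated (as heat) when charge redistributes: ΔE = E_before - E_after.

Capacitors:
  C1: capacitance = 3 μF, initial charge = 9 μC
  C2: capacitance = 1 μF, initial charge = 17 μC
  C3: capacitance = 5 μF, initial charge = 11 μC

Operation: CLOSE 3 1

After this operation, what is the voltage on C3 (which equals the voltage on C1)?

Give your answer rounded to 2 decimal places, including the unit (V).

Initial: C1(3μF, Q=9μC, V=3.00V), C2(1μF, Q=17μC, V=17.00V), C3(5μF, Q=11μC, V=2.20V)
Op 1: CLOSE 3-1: Q_total=20.00, C_total=8.00, V=2.50; Q3=12.50, Q1=7.50; dissipated=0.600

Answer: 2.50 V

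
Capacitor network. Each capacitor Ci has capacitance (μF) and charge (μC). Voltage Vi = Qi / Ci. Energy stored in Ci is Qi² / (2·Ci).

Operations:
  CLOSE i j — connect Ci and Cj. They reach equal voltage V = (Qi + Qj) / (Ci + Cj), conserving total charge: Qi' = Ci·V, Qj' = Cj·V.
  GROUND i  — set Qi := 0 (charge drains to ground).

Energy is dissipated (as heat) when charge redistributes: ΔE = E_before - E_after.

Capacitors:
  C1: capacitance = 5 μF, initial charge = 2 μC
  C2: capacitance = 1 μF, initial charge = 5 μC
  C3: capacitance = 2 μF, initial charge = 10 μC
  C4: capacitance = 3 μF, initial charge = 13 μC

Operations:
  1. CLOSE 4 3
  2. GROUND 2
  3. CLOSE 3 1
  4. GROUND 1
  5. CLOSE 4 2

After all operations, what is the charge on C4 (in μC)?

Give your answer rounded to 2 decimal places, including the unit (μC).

Initial: C1(5μF, Q=2μC, V=0.40V), C2(1μF, Q=5μC, V=5.00V), C3(2μF, Q=10μC, V=5.00V), C4(3μF, Q=13μC, V=4.33V)
Op 1: CLOSE 4-3: Q_total=23.00, C_total=5.00, V=4.60; Q4=13.80, Q3=9.20; dissipated=0.267
Op 2: GROUND 2: Q2=0; energy lost=12.500
Op 3: CLOSE 3-1: Q_total=11.20, C_total=7.00, V=1.60; Q3=3.20, Q1=8.00; dissipated=12.600
Op 4: GROUND 1: Q1=0; energy lost=6.400
Op 5: CLOSE 4-2: Q_total=13.80, C_total=4.00, V=3.45; Q4=10.35, Q2=3.45; dissipated=7.935
Final charges: Q1=0.00, Q2=3.45, Q3=3.20, Q4=10.35

Answer: 10.35 μC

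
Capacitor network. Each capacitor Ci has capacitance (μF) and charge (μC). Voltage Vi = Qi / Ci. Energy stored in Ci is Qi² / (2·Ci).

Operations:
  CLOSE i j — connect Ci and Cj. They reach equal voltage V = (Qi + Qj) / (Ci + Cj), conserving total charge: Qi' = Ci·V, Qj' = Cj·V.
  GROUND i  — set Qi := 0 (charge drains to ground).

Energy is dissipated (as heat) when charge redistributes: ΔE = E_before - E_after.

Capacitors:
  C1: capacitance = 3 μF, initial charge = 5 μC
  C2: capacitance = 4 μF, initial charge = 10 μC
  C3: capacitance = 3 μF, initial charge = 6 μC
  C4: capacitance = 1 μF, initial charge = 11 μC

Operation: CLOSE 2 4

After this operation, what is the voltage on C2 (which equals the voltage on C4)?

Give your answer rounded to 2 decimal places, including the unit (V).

Initial: C1(3μF, Q=5μC, V=1.67V), C2(4μF, Q=10μC, V=2.50V), C3(3μF, Q=6μC, V=2.00V), C4(1μF, Q=11μC, V=11.00V)
Op 1: CLOSE 2-4: Q_total=21.00, C_total=5.00, V=4.20; Q2=16.80, Q4=4.20; dissipated=28.900

Answer: 4.20 V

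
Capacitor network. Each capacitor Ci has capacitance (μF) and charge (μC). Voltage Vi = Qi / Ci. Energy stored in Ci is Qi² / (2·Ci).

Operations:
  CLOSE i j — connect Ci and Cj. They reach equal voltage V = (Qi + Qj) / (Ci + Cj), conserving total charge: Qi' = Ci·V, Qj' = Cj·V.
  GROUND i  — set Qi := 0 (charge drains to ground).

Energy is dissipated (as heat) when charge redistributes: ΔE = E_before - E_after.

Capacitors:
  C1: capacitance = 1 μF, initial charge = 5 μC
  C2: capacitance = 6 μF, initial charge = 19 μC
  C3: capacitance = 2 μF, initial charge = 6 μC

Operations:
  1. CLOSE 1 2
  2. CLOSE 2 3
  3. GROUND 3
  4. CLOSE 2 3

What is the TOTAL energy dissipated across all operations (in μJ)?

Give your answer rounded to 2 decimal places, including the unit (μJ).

Initial: C1(1μF, Q=5μC, V=5.00V), C2(6μF, Q=19μC, V=3.17V), C3(2μF, Q=6μC, V=3.00V)
Op 1: CLOSE 1-2: Q_total=24.00, C_total=7.00, V=3.43; Q1=3.43, Q2=20.57; dissipated=1.440
Op 2: CLOSE 2-3: Q_total=26.57, C_total=8.00, V=3.32; Q2=19.93, Q3=6.64; dissipated=0.138
Op 3: GROUND 3: Q3=0; energy lost=11.032
Op 4: CLOSE 2-3: Q_total=19.93, C_total=8.00, V=2.49; Q2=14.95, Q3=4.98; dissipated=8.274
Total dissipated: 20.884 μJ

Answer: 20.88 μJ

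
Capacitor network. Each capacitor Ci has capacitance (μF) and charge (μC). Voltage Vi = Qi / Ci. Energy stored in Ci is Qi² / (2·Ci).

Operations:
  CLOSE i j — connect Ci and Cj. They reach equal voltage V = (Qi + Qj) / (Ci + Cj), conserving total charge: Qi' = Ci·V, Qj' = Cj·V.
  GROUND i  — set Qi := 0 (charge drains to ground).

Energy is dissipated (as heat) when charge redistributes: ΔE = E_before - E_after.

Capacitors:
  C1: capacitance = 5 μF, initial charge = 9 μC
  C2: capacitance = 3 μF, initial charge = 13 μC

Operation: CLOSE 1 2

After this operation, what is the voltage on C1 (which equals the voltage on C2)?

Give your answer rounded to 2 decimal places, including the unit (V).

Answer: 2.75 V

Derivation:
Initial: C1(5μF, Q=9μC, V=1.80V), C2(3μF, Q=13μC, V=4.33V)
Op 1: CLOSE 1-2: Q_total=22.00, C_total=8.00, V=2.75; Q1=13.75, Q2=8.25; dissipated=6.017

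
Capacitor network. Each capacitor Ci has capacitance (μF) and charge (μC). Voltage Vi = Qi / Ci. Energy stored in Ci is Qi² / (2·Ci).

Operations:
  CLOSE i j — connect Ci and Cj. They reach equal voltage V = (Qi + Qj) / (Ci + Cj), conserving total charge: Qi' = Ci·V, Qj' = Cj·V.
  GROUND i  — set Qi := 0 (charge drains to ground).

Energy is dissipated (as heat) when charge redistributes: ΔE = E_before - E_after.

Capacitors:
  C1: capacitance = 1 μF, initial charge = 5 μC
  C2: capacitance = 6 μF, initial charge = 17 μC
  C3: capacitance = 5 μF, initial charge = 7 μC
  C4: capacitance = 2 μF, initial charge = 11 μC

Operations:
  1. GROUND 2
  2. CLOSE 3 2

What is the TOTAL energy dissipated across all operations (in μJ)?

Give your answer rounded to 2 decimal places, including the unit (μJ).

Answer: 26.76 μJ

Derivation:
Initial: C1(1μF, Q=5μC, V=5.00V), C2(6μF, Q=17μC, V=2.83V), C3(5μF, Q=7μC, V=1.40V), C4(2μF, Q=11μC, V=5.50V)
Op 1: GROUND 2: Q2=0; energy lost=24.083
Op 2: CLOSE 3-2: Q_total=7.00, C_total=11.00, V=0.64; Q3=3.18, Q2=3.82; dissipated=2.673
Total dissipated: 26.756 μJ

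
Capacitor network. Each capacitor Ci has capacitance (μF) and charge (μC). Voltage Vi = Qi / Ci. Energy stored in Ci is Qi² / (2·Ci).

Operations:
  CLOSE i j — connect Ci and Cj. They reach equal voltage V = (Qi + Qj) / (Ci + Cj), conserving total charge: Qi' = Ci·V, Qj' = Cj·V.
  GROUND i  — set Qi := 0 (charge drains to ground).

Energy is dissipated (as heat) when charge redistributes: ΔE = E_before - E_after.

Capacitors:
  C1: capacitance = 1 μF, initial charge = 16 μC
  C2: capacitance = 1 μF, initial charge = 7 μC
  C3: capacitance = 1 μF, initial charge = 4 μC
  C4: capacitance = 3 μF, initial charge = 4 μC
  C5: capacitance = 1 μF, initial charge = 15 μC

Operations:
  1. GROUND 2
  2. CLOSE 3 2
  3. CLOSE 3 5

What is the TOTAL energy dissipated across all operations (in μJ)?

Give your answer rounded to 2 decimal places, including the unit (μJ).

Initial: C1(1μF, Q=16μC, V=16.00V), C2(1μF, Q=7μC, V=7.00V), C3(1μF, Q=4μC, V=4.00V), C4(3μF, Q=4μC, V=1.33V), C5(1μF, Q=15μC, V=15.00V)
Op 1: GROUND 2: Q2=0; energy lost=24.500
Op 2: CLOSE 3-2: Q_total=4.00, C_total=2.00, V=2.00; Q3=2.00, Q2=2.00; dissipated=4.000
Op 3: CLOSE 3-5: Q_total=17.00, C_total=2.00, V=8.50; Q3=8.50, Q5=8.50; dissipated=42.250
Total dissipated: 70.750 μJ

Answer: 70.75 μJ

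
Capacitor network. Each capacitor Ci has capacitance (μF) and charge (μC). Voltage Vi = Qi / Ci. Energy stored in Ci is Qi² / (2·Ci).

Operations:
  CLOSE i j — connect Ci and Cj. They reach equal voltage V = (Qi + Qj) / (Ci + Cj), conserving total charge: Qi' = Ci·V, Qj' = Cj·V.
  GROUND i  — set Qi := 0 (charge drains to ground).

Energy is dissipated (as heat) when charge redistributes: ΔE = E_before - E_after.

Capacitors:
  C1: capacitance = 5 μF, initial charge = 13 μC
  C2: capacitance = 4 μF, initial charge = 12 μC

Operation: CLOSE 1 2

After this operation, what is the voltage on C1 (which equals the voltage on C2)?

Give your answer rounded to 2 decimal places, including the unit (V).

Initial: C1(5μF, Q=13μC, V=2.60V), C2(4μF, Q=12μC, V=3.00V)
Op 1: CLOSE 1-2: Q_total=25.00, C_total=9.00, V=2.78; Q1=13.89, Q2=11.11; dissipated=0.178

Answer: 2.78 V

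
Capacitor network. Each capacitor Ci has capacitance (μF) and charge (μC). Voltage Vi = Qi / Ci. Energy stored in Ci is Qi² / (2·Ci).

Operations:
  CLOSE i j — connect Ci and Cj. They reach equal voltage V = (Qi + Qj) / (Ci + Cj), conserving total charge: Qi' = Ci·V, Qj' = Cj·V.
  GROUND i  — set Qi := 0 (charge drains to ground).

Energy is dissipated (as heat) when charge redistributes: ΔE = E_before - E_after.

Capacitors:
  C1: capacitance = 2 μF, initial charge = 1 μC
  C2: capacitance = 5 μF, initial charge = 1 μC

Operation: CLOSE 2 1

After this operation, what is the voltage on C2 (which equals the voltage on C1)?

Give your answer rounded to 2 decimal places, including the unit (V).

Initial: C1(2μF, Q=1μC, V=0.50V), C2(5μF, Q=1μC, V=0.20V)
Op 1: CLOSE 2-1: Q_total=2.00, C_total=7.00, V=0.29; Q2=1.43, Q1=0.57; dissipated=0.064

Answer: 0.29 V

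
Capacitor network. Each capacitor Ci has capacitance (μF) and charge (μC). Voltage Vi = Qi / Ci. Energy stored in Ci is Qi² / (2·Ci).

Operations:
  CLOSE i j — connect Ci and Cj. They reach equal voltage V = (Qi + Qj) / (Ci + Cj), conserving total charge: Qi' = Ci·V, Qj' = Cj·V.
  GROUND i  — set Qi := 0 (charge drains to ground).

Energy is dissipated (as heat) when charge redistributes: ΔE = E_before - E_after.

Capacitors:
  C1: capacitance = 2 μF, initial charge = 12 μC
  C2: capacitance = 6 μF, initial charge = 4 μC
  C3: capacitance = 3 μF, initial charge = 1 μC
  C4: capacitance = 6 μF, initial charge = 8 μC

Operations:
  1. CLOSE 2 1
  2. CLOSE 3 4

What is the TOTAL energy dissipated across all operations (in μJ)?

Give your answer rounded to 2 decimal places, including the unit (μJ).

Initial: C1(2μF, Q=12μC, V=6.00V), C2(6μF, Q=4μC, V=0.67V), C3(3μF, Q=1μC, V=0.33V), C4(6μF, Q=8μC, V=1.33V)
Op 1: CLOSE 2-1: Q_total=16.00, C_total=8.00, V=2.00; Q2=12.00, Q1=4.00; dissipated=21.333
Op 2: CLOSE 3-4: Q_total=9.00, C_total=9.00, V=1.00; Q3=3.00, Q4=6.00; dissipated=1.000
Total dissipated: 22.333 μJ

Answer: 22.33 μJ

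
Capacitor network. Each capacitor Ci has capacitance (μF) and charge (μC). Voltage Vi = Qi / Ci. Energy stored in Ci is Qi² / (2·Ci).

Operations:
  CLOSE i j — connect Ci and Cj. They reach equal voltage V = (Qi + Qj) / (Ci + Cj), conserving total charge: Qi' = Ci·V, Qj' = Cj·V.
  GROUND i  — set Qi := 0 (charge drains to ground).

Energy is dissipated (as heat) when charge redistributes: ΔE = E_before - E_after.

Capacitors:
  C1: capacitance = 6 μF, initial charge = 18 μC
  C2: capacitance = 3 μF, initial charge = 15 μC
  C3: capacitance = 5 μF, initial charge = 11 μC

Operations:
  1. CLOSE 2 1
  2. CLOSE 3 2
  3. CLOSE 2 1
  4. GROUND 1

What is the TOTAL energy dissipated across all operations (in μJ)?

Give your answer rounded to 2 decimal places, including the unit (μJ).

Initial: C1(6μF, Q=18μC, V=3.00V), C2(3μF, Q=15μC, V=5.00V), C3(5μF, Q=11μC, V=2.20V)
Op 1: CLOSE 2-1: Q_total=33.00, C_total=9.00, V=3.67; Q2=11.00, Q1=22.00; dissipated=4.000
Op 2: CLOSE 3-2: Q_total=22.00, C_total=8.00, V=2.75; Q3=13.75, Q2=8.25; dissipated=2.017
Op 3: CLOSE 2-1: Q_total=30.25, C_total=9.00, V=3.36; Q2=10.08, Q1=20.17; dissipated=0.840
Op 4: GROUND 1: Q1=0; energy lost=33.891
Total dissipated: 40.748 μJ

Answer: 40.75 μJ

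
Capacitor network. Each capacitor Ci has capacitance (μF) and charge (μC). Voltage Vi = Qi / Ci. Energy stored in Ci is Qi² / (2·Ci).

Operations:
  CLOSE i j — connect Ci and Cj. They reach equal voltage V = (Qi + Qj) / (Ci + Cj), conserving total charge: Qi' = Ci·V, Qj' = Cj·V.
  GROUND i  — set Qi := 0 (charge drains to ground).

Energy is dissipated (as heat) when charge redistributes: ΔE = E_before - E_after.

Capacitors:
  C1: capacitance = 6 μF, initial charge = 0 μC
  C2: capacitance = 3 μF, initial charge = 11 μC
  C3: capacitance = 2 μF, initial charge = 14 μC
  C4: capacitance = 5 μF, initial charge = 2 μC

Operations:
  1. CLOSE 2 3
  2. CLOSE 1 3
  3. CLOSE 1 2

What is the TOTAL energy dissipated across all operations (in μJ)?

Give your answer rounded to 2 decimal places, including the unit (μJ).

Initial: C1(6μF, Q=0μC, V=0.00V), C2(3μF, Q=11μC, V=3.67V), C3(2μF, Q=14μC, V=7.00V), C4(5μF, Q=2μC, V=0.40V)
Op 1: CLOSE 2-3: Q_total=25.00, C_total=5.00, V=5.00; Q2=15.00, Q3=10.00; dissipated=6.667
Op 2: CLOSE 1-3: Q_total=10.00, C_total=8.00, V=1.25; Q1=7.50, Q3=2.50; dissipated=18.750
Op 3: CLOSE 1-2: Q_total=22.50, C_total=9.00, V=2.50; Q1=15.00, Q2=7.50; dissipated=14.062
Total dissipated: 39.479 μJ

Answer: 39.48 μJ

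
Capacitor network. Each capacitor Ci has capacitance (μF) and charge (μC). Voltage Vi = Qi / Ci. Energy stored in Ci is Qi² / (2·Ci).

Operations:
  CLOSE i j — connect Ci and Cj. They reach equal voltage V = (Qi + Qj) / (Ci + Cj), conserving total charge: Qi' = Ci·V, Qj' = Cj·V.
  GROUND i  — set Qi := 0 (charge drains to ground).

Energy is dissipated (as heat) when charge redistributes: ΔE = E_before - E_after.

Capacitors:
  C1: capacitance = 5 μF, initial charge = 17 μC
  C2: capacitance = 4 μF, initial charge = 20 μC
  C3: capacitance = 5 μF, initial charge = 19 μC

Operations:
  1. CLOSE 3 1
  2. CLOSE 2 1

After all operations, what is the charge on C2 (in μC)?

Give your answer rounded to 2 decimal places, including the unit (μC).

Answer: 16.89 μC

Derivation:
Initial: C1(5μF, Q=17μC, V=3.40V), C2(4μF, Q=20μC, V=5.00V), C3(5μF, Q=19μC, V=3.80V)
Op 1: CLOSE 3-1: Q_total=36.00, C_total=10.00, V=3.60; Q3=18.00, Q1=18.00; dissipated=0.200
Op 2: CLOSE 2-1: Q_total=38.00, C_total=9.00, V=4.22; Q2=16.89, Q1=21.11; dissipated=2.178
Final charges: Q1=21.11, Q2=16.89, Q3=18.00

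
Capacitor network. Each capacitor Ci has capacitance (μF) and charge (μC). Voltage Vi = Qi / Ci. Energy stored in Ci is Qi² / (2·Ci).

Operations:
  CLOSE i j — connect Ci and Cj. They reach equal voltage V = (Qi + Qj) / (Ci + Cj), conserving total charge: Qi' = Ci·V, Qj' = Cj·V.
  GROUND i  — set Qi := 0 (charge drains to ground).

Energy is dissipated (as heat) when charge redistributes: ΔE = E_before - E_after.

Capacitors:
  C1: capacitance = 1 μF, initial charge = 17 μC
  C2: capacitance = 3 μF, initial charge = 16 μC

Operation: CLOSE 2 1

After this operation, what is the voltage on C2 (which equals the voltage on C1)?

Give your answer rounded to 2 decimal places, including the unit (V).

Initial: C1(1μF, Q=17μC, V=17.00V), C2(3μF, Q=16μC, V=5.33V)
Op 1: CLOSE 2-1: Q_total=33.00, C_total=4.00, V=8.25; Q2=24.75, Q1=8.25; dissipated=51.042

Answer: 8.25 V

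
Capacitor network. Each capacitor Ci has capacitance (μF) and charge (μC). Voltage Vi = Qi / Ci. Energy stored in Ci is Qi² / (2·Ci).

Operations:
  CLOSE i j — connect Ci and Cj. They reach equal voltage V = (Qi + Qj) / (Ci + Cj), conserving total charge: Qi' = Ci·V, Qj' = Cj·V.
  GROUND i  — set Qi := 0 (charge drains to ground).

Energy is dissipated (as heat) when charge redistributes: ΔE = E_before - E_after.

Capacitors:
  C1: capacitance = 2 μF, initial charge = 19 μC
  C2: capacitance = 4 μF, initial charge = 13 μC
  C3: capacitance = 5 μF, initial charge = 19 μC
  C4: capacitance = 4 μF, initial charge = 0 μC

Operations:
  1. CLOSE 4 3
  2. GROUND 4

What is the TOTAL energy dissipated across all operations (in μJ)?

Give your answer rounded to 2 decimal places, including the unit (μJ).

Initial: C1(2μF, Q=19μC, V=9.50V), C2(4μF, Q=13μC, V=3.25V), C3(5μF, Q=19μC, V=3.80V), C4(4μF, Q=0μC, V=0.00V)
Op 1: CLOSE 4-3: Q_total=19.00, C_total=9.00, V=2.11; Q4=8.44, Q3=10.56; dissipated=16.044
Op 2: GROUND 4: Q4=0; energy lost=8.914
Total dissipated: 24.958 μJ

Answer: 24.96 μJ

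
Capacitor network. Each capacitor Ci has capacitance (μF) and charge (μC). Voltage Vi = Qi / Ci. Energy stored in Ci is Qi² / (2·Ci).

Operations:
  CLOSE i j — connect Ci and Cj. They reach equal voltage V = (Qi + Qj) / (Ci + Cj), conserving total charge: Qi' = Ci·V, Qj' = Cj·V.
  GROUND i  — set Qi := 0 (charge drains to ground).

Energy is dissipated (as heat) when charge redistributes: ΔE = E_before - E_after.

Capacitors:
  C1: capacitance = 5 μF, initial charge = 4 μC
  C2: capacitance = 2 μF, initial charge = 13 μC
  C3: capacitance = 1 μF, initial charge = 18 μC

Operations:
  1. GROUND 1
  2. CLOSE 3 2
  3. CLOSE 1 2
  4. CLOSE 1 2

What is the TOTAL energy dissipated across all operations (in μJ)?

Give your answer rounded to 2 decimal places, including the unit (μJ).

Initial: C1(5μF, Q=4μC, V=0.80V), C2(2μF, Q=13μC, V=6.50V), C3(1μF, Q=18μC, V=18.00V)
Op 1: GROUND 1: Q1=0; energy lost=1.600
Op 2: CLOSE 3-2: Q_total=31.00, C_total=3.00, V=10.33; Q3=10.33, Q2=20.67; dissipated=44.083
Op 3: CLOSE 1-2: Q_total=20.67, C_total=7.00, V=2.95; Q1=14.76, Q2=5.90; dissipated=76.270
Op 4: CLOSE 1-2: Q_total=20.67, C_total=7.00, V=2.95; Q1=14.76, Q2=5.90; dissipated=0.000
Total dissipated: 121.953 μJ

Answer: 121.95 μJ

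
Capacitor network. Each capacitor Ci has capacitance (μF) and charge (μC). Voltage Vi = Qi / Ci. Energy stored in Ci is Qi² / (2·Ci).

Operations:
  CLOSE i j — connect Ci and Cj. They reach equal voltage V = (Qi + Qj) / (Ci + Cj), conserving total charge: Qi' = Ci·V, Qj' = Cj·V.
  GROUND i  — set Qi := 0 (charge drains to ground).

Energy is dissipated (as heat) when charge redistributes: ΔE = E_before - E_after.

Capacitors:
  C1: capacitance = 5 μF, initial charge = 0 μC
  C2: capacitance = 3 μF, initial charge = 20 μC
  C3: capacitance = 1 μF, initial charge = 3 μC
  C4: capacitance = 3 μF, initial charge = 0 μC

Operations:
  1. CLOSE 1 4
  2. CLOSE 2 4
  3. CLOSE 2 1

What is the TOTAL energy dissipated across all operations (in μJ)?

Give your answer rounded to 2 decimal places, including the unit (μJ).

Initial: C1(5μF, Q=0μC, V=0.00V), C2(3μF, Q=20μC, V=6.67V), C3(1μF, Q=3μC, V=3.00V), C4(3μF, Q=0μC, V=0.00V)
Op 1: CLOSE 1-4: Q_total=0.00, C_total=8.00, V=0.00; Q1=0.00, Q4=0.00; dissipated=0.000
Op 2: CLOSE 2-4: Q_total=20.00, C_total=6.00, V=3.33; Q2=10.00, Q4=10.00; dissipated=33.333
Op 3: CLOSE 2-1: Q_total=10.00, C_total=8.00, V=1.25; Q2=3.75, Q1=6.25; dissipated=10.417
Total dissipated: 43.750 μJ

Answer: 43.75 μJ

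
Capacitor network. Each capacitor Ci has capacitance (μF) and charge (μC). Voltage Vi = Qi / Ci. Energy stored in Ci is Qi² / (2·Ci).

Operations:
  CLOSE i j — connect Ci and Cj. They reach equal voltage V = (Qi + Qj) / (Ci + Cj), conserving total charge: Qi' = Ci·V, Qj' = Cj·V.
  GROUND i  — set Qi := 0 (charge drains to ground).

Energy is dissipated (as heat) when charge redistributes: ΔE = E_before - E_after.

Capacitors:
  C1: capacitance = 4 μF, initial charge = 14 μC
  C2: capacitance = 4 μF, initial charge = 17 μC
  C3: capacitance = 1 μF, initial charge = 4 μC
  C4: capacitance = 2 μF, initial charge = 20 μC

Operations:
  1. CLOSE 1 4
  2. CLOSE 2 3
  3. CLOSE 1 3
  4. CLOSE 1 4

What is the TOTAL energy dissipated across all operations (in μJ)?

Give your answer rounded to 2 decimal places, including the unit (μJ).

Initial: C1(4μF, Q=14μC, V=3.50V), C2(4μF, Q=17μC, V=4.25V), C3(1μF, Q=4μC, V=4.00V), C4(2μF, Q=20μC, V=10.00V)
Op 1: CLOSE 1-4: Q_total=34.00, C_total=6.00, V=5.67; Q1=22.67, Q4=11.33; dissipated=28.167
Op 2: CLOSE 2-3: Q_total=21.00, C_total=5.00, V=4.20; Q2=16.80, Q3=4.20; dissipated=0.025
Op 3: CLOSE 1-3: Q_total=26.87, C_total=5.00, V=5.37; Q1=21.49, Q3=5.37; dissipated=0.860
Op 4: CLOSE 1-4: Q_total=32.83, C_total=6.00, V=5.47; Q1=21.88, Q4=10.94; dissipated=0.057
Total dissipated: 29.109 μJ

Answer: 29.11 μJ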